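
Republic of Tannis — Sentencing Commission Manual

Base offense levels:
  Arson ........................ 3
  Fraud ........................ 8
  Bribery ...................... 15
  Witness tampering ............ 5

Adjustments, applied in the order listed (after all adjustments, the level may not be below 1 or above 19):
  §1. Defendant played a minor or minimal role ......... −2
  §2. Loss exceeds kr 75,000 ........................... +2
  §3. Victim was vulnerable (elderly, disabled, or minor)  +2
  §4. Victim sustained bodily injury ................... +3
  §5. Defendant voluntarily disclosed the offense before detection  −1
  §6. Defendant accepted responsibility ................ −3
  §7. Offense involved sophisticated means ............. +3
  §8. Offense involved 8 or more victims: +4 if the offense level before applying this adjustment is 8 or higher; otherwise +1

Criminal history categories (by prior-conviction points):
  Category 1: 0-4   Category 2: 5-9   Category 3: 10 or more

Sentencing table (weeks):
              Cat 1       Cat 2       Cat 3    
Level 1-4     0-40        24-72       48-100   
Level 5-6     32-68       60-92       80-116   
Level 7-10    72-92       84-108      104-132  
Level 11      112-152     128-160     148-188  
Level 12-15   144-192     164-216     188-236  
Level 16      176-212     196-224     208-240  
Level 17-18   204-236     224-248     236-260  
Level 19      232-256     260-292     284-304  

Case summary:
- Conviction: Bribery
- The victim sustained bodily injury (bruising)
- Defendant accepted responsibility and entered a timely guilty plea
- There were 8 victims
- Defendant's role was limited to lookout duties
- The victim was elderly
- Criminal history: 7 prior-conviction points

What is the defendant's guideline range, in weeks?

260-292 weeks

Base offense level for bribery: 15.
§1 applies: 15 − 2 = 13.
§3 applies: 13 + 2 = 15.
§4 applies: 15 + 3 = 18.
§5 does not apply.
§6 applies: 18 − 3 = 15.
§7 does not apply.
§8 applies (level before this adjustment is 15 ≥ 8, so +4): 15 + 4 = 19.
Final offense level: 19.
Criminal history: 7 prior points → Category 2 (5-9).
Level 19 falls in the 19 band.
Grid: Level 19 × Category 2 = 260-292 weeks.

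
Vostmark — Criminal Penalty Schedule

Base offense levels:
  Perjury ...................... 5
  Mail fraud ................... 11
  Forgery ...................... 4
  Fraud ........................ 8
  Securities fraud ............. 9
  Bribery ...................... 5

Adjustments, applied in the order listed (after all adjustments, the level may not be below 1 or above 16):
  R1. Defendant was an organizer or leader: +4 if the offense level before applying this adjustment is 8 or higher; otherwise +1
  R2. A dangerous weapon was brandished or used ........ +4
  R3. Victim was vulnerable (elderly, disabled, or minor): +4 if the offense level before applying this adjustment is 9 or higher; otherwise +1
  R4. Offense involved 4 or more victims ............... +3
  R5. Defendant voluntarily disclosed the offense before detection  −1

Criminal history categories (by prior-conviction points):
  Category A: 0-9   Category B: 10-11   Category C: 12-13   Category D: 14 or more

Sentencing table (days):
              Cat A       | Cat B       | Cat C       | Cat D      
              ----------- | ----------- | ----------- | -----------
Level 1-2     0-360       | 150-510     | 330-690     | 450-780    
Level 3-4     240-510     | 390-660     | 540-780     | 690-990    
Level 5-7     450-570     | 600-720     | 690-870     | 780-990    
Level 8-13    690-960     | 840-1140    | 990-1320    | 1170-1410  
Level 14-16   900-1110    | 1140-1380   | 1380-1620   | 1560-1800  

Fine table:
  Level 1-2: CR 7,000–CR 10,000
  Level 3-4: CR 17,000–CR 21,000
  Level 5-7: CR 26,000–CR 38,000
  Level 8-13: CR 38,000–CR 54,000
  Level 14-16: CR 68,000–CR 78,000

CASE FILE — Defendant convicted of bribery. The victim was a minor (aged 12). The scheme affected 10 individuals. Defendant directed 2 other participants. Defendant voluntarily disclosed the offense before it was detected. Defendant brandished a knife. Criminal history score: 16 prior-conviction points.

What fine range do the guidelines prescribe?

Base offense level for bribery: 5.
R1 applies (level before this adjustment is 5 < 8, so +1): 5 + 1 = 6.
R2 applies: 6 + 4 = 10.
R3 applies (level before this adjustment is 10 ≥ 9, so +4): 10 + 4 = 14.
R4 applies: 14 + 3 = 17.
R5 applies: 17 − 1 = 16.
Final offense level: 16.
Level 16 falls in the 14-16 band.
Fine table: Level 14-16 → CR 68,000–CR 78,000.

CR 68,000–CR 78,000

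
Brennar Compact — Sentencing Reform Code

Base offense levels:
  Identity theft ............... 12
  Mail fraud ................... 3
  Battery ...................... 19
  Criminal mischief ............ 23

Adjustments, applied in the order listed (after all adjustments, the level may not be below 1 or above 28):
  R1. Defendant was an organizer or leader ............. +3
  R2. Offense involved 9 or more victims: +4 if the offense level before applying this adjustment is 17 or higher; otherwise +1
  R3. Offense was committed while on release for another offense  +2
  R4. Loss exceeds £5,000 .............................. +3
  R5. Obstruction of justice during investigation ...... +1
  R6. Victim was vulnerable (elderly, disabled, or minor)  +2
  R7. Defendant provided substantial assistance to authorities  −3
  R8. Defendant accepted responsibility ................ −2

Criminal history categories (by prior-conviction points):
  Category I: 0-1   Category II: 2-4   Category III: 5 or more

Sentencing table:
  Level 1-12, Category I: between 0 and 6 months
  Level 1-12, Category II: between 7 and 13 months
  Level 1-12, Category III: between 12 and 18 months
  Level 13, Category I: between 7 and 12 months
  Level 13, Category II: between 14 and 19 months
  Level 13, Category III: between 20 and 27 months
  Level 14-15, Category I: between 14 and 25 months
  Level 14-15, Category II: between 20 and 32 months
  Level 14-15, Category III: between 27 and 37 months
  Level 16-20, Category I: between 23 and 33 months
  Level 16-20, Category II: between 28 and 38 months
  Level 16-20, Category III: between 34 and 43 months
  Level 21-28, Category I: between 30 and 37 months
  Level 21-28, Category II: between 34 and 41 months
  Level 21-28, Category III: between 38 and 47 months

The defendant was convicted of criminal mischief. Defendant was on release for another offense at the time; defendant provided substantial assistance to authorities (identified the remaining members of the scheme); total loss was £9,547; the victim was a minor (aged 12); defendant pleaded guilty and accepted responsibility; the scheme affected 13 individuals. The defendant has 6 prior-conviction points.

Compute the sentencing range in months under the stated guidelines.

38-47 months

Base offense level for criminal mischief: 23.
R2 applies (level before this adjustment is 23 ≥ 17, so +4): 23 + 4 = 27.
R3 applies: 27 + 2 = 29.
R4 applies: 29 + 3 = 32.
R5 does not apply.
R6 applies: 32 + 2 = 34.
R7 applies: 34 − 3 = 31.
R8 applies: 31 − 2 = 29.
Level 29 exceeds the maximum of 28; capped at 28.
Final offense level: 28.
Criminal history: 6 prior points → Category III (5+).
Level 28 falls in the 21-28 band.
Grid: Level 21-28 × Category III = 38-47 months.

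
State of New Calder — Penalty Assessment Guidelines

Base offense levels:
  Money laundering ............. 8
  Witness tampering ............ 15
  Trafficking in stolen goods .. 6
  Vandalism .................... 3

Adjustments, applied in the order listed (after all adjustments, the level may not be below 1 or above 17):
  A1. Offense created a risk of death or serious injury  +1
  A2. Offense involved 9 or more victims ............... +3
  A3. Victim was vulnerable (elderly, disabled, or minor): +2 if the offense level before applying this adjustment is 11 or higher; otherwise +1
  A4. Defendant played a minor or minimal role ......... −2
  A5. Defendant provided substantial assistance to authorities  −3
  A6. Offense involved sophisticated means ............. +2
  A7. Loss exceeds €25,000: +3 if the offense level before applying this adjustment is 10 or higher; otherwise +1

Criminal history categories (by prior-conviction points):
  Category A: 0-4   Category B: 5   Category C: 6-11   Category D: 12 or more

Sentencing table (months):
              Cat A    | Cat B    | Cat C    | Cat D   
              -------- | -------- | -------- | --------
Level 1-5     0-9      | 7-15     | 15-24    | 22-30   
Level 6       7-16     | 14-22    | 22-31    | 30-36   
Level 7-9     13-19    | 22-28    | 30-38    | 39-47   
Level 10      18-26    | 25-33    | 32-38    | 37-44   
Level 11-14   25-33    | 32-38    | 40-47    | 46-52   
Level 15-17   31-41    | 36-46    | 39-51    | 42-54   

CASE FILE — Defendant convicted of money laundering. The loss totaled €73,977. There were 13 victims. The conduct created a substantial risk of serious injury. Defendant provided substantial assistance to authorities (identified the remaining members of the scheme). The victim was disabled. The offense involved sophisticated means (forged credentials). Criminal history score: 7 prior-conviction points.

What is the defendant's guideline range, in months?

Base offense level for money laundering: 8.
A1 applies: 8 + 1 = 9.
A2 applies: 9 + 3 = 12.
A3 applies (level before this adjustment is 12 ≥ 11, so +2): 12 + 2 = 14.
A4 does not apply.
A5 applies: 14 − 3 = 11.
A6 applies: 11 + 2 = 13.
A7 applies (level before this adjustment is 13 ≥ 10, so +3): 13 + 3 = 16.
Final offense level: 16.
Criminal history: 7 prior points → Category C (6-11).
Level 16 falls in the 15-17 band.
Grid: Level 15-17 × Category C = 39-51 months.

39-51 months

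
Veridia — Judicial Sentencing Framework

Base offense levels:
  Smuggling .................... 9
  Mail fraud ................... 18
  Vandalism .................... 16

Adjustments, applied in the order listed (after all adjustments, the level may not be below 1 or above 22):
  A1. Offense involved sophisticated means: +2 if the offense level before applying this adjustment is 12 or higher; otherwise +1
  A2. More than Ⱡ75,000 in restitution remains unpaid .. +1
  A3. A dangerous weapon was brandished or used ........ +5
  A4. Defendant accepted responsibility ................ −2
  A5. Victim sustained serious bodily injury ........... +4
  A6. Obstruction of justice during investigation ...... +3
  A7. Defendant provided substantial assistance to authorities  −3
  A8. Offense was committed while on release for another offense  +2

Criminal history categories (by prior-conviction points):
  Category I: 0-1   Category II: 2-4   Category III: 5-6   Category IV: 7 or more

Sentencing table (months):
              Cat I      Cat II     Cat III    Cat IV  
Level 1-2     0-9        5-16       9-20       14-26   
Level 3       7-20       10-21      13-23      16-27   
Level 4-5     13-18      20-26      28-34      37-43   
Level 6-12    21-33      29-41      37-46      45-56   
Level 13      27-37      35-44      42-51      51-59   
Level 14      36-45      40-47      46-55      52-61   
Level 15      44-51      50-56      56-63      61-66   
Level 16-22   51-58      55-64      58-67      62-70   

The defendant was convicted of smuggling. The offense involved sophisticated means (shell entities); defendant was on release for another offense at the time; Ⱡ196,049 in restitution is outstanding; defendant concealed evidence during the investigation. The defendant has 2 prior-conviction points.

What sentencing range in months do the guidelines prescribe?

55-64 months

Base offense level for smuggling: 9.
A1 applies (level before this adjustment is 9 < 12, so +1): 9 + 1 = 10.
A2 applies: 10 + 1 = 11.
A3 does not apply.
A4 does not apply.
A5 does not apply.
A6 applies: 11 + 3 = 14.
A7 does not apply.
A8 applies: 14 + 2 = 16.
Final offense level: 16.
Criminal history: 2 prior points → Category II (2-4).
Level 16 falls in the 16-22 band.
Grid: Level 16-22 × Category II = 55-64 months.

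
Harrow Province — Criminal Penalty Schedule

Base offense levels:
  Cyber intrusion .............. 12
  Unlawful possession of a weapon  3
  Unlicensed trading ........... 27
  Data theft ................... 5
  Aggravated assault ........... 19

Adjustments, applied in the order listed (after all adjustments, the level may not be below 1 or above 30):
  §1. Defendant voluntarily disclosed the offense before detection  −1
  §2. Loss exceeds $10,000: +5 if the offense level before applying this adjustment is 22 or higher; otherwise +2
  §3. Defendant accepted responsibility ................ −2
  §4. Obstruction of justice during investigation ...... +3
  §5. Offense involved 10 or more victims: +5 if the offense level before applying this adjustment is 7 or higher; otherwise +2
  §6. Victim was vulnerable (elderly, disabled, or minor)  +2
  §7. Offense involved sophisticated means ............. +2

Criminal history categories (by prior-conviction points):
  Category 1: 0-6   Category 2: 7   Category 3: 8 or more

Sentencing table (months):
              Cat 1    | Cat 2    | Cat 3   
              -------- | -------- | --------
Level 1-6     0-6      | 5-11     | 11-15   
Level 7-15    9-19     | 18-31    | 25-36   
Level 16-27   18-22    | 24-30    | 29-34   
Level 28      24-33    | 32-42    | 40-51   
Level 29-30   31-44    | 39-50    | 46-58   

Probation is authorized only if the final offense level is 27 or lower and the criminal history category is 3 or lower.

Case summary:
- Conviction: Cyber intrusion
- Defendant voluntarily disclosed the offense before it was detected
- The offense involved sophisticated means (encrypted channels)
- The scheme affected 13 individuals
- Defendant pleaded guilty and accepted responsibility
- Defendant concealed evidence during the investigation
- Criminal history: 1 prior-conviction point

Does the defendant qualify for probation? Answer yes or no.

Base offense level for cyber intrusion: 12.
§1 applies: 12 − 1 = 11.
§2 does not apply.
§3 applies: 11 − 2 = 9.
§4 applies: 9 + 3 = 12.
§5 applies (level before this adjustment is 12 ≥ 7, so +5): 12 + 5 = 17.
§6 does not apply.
§7 applies: 17 + 2 = 19.
Final offense level: 19.
Criminal history: 1 prior point → Category 1 (0-6).
Level 19 falls in the 16-27 band.
Grid: Level 16-27 × Category 1 = 18-22 months.
Probation check: level 19 ≤ 27 and category 1 ≤ 3 → eligible.

Yes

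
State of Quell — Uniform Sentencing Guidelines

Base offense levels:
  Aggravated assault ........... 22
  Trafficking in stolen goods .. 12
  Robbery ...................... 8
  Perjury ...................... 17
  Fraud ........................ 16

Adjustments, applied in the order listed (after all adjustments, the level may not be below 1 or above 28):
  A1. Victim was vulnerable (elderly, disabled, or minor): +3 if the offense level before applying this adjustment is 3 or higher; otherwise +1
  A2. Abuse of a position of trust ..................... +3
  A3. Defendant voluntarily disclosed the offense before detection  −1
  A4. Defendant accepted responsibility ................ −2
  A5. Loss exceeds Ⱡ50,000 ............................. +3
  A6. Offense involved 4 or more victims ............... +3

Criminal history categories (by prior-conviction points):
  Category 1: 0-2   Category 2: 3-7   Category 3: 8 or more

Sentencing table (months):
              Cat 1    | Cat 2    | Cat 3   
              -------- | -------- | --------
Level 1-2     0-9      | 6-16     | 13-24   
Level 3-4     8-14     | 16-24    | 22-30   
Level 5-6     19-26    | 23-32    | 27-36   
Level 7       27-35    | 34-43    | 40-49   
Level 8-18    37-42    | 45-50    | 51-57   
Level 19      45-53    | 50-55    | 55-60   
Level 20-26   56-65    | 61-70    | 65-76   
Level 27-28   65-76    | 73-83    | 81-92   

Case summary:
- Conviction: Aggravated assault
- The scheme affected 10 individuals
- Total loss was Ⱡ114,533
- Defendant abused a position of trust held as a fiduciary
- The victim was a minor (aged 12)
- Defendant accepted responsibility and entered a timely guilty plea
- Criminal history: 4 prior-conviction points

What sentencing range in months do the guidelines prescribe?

73-83 months

Base offense level for aggravated assault: 22.
A1 applies (level before this adjustment is 22 ≥ 3, so +3): 22 + 3 = 25.
A2 applies: 25 + 3 = 28.
A4 applies: 28 − 2 = 26.
A5 applies: 26 + 3 = 29.
A6 applies: 29 + 3 = 32.
Level 32 exceeds the maximum of 28; capped at 28.
Final offense level: 28.
Criminal history: 4 prior points → Category 2 (3-7).
Level 28 falls in the 27-28 band.
Grid: Level 27-28 × Category 2 = 73-83 months.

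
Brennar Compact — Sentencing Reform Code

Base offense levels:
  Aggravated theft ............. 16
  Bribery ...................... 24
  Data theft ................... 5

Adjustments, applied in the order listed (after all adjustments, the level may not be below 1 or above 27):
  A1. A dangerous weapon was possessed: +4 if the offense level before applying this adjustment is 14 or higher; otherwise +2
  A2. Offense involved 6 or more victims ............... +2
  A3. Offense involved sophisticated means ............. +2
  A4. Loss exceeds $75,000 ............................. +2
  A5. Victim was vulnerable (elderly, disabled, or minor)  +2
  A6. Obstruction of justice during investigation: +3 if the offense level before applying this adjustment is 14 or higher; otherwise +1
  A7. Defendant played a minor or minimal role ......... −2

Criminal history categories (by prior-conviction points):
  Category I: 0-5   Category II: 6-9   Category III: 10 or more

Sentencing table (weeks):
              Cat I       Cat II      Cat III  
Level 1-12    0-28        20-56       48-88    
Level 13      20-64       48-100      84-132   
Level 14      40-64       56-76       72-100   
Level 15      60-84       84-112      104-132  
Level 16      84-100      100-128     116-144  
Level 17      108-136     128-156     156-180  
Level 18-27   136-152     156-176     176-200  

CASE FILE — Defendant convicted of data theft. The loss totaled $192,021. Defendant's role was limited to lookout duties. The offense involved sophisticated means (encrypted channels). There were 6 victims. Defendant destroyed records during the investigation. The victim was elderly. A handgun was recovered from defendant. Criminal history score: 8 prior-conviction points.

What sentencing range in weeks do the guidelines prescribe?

100-128 weeks

Base offense level for data theft: 5.
A1 applies (level before this adjustment is 5 < 14, so +2): 5 + 2 = 7.
A2 applies: 7 + 2 = 9.
A3 applies: 9 + 2 = 11.
A4 applies: 11 + 2 = 13.
A5 applies: 13 + 2 = 15.
A6 applies (level before this adjustment is 15 ≥ 14, so +3): 15 + 3 = 18.
A7 applies: 18 − 2 = 16.
Final offense level: 16.
Criminal history: 8 prior points → Category II (6-9).
Level 16 falls in the 16 band.
Grid: Level 16 × Category II = 100-128 weeks.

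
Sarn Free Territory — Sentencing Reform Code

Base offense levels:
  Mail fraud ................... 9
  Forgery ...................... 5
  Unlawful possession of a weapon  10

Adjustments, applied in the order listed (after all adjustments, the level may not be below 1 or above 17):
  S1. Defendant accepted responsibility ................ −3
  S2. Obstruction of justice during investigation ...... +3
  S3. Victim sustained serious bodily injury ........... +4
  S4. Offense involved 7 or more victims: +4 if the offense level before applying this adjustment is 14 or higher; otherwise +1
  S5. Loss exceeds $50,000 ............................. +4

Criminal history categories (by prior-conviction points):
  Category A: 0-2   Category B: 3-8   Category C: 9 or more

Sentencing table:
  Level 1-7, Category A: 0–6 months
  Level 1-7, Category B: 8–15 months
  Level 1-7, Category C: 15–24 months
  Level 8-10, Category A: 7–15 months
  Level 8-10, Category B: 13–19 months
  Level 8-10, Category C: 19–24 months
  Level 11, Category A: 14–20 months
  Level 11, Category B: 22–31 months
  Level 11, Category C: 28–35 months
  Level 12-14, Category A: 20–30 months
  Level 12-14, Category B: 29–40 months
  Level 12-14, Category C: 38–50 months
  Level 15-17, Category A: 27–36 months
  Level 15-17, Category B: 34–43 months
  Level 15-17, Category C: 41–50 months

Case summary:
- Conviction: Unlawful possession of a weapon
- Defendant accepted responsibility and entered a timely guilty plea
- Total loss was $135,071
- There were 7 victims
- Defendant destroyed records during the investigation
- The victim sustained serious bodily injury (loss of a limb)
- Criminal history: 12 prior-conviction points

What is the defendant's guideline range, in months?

41-50 months

Base offense level for unlawful possession of a weapon: 10.
S1 applies: 10 − 3 = 7.
S2 applies: 7 + 3 = 10.
S3 applies: 10 + 4 = 14.
S4 applies (level before this adjustment is 14 ≥ 14, so +4): 14 + 4 = 18.
S5 applies: 18 + 4 = 22.
Level 22 exceeds the maximum of 17; capped at 17.
Final offense level: 17.
Criminal history: 12 prior points → Category C (9+).
Level 17 falls in the 15-17 band.
Grid: Level 15-17 × Category C = 41-50 months.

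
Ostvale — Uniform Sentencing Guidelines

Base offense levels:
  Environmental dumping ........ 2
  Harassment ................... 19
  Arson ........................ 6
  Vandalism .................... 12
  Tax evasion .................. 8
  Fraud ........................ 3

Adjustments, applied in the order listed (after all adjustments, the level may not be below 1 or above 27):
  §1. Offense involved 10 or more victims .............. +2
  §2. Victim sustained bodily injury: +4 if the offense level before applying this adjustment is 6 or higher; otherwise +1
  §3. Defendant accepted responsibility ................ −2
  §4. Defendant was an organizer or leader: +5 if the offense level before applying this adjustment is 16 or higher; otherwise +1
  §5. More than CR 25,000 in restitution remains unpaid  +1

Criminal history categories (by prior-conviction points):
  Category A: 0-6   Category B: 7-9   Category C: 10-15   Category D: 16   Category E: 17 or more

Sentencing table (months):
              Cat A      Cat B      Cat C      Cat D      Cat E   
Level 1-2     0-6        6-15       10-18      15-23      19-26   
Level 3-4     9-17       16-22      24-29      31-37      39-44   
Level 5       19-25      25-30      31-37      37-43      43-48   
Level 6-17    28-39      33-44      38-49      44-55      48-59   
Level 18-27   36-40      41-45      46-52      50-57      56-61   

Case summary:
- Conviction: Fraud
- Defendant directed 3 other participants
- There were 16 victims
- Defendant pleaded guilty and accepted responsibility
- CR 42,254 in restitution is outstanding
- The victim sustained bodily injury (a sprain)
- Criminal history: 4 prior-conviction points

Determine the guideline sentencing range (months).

28-39 months

Base offense level for fraud: 3.
§1 applies: 3 + 2 = 5.
§2 applies (level before this adjustment is 5 < 6, so +1): 5 + 1 = 6.
§3 applies: 6 − 2 = 4.
§4 applies (level before this adjustment is 4 < 16, so +1): 4 + 1 = 5.
§5 applies: 5 + 1 = 6.
Final offense level: 6.
Criminal history: 4 prior points → Category A (0-6).
Level 6 falls in the 6-17 band.
Grid: Level 6-17 × Category A = 28-39 months.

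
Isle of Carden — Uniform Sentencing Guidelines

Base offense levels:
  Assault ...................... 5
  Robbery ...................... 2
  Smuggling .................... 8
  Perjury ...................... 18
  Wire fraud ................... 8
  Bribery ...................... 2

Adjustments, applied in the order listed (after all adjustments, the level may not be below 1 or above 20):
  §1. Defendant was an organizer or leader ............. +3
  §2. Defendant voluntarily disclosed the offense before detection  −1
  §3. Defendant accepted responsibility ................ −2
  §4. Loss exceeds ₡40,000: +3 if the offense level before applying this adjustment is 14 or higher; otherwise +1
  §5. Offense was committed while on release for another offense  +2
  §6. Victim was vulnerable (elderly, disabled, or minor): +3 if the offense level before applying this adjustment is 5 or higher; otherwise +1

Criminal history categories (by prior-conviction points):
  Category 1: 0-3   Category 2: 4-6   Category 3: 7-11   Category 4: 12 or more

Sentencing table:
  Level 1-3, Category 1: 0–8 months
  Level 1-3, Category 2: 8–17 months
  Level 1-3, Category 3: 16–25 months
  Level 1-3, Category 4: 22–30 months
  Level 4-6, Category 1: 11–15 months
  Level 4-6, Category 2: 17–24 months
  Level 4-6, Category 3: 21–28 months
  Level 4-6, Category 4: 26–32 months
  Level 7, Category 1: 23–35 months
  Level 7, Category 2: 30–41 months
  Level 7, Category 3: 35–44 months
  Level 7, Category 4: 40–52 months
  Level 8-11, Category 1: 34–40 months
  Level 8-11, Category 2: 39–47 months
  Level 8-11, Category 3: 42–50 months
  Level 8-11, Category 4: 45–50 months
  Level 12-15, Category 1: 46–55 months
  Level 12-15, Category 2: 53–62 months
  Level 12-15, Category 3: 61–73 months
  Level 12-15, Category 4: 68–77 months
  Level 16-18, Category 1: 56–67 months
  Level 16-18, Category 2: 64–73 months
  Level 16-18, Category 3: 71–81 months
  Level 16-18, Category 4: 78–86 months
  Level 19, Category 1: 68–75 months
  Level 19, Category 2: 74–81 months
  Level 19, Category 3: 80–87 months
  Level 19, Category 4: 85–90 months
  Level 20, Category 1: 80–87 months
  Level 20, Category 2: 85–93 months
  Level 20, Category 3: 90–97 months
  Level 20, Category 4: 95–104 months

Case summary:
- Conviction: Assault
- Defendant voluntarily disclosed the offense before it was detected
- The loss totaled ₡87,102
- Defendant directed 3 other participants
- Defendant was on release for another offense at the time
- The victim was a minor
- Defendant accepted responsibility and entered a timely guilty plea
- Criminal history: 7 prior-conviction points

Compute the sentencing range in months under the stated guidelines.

Base offense level for assault: 5.
§1 applies: 5 + 3 = 8.
§2 applies: 8 − 1 = 7.
§3 applies: 7 − 2 = 5.
§4 applies (level before this adjustment is 5 < 14, so +1): 5 + 1 = 6.
§5 applies: 6 + 2 = 8.
§6 applies (level before this adjustment is 8 ≥ 5, so +3): 8 + 3 = 11.
Final offense level: 11.
Criminal history: 7 prior points → Category 3 (7-11).
Level 11 falls in the 8-11 band.
Grid: Level 8-11 × Category 3 = 42-50 months.

42-50 months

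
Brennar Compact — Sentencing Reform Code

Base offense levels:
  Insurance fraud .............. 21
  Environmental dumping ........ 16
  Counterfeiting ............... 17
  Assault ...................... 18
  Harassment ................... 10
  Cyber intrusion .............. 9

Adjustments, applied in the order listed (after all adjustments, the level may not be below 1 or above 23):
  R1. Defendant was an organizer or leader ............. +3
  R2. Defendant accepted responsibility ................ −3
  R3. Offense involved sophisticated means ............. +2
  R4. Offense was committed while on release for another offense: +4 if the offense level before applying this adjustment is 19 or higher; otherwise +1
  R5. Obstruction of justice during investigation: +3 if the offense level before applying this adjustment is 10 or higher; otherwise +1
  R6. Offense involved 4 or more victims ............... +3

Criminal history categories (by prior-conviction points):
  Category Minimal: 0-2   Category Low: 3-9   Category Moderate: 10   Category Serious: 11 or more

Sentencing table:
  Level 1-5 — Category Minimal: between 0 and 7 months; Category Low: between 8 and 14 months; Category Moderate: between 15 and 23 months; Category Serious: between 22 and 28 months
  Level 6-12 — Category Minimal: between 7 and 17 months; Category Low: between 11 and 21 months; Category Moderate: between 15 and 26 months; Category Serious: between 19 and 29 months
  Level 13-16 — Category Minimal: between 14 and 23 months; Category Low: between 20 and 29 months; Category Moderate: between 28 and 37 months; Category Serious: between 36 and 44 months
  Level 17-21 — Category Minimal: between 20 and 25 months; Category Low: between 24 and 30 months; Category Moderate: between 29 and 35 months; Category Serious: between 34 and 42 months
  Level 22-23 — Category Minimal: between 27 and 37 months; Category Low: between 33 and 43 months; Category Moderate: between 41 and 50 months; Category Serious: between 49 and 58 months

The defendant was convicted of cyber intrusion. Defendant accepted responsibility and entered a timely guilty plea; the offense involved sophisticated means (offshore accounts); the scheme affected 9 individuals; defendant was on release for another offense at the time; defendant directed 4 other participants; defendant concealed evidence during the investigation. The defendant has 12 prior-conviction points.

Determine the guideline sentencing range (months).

34-42 months

Base offense level for cyber intrusion: 9.
R1 applies: 9 + 3 = 12.
R2 applies: 12 − 3 = 9.
R3 applies: 9 + 2 = 11.
R4 applies (level before this adjustment is 11 < 19, so +1): 11 + 1 = 12.
R5 applies (level before this adjustment is 12 ≥ 10, so +3): 12 + 3 = 15.
R6 applies: 15 + 3 = 18.
Final offense level: 18.
Criminal history: 12 prior points → Category Serious (11+).
Level 18 falls in the 17-21 band.
Grid: Level 17-21 × Category Serious = 34-42 months.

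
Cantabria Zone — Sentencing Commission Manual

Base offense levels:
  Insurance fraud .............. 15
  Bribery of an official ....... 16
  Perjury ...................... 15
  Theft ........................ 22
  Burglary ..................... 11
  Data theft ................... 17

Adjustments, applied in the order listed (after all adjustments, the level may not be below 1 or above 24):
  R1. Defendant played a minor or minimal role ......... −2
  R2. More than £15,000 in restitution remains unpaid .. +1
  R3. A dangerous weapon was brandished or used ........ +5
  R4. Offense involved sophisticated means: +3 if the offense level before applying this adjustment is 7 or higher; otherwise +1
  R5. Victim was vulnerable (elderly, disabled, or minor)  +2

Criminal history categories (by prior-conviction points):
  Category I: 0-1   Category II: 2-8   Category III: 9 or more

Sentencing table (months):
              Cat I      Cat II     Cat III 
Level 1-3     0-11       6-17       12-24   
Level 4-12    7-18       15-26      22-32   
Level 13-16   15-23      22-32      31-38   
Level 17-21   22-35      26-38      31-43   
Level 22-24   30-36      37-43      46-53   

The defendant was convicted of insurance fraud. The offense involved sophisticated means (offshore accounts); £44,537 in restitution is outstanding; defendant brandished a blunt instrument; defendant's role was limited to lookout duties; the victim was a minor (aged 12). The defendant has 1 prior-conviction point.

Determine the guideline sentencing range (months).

30-36 months

Base offense level for insurance fraud: 15.
R1 applies: 15 − 2 = 13.
R2 applies: 13 + 1 = 14.
R3 applies: 14 + 5 = 19.
R4 applies (level before this adjustment is 19 ≥ 7, so +3): 19 + 3 = 22.
R5 applies: 22 + 2 = 24.
Final offense level: 24.
Criminal history: 1 prior point → Category I (0-1).
Level 24 falls in the 22-24 band.
Grid: Level 22-24 × Category I = 30-36 months.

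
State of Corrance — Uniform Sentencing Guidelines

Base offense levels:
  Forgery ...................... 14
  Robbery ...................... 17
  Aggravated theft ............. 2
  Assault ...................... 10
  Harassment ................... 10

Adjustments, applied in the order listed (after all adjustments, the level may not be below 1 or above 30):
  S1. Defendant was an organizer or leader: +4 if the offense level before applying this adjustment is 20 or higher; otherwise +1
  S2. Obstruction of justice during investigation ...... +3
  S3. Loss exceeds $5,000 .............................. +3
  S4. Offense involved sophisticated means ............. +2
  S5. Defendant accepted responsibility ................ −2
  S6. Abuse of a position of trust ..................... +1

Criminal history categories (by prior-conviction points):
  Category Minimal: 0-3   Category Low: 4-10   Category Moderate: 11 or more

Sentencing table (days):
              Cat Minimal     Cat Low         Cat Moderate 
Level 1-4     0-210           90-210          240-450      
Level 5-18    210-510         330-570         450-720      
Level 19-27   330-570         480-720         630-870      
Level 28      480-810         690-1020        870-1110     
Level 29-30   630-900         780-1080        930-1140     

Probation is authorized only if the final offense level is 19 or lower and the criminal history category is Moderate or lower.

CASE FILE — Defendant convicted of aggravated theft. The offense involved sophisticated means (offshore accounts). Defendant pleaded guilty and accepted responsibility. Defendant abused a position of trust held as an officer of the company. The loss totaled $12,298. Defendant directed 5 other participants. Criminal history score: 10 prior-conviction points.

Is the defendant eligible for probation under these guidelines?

Base offense level for aggravated theft: 2.
S1 applies (level before this adjustment is 2 < 20, so +1): 2 + 1 = 3.
S3 applies: 3 + 3 = 6.
S4 applies: 6 + 2 = 8.
S5 applies: 8 − 2 = 6.
S6 applies: 6 + 1 = 7.
Final offense level: 7.
Criminal history: 10 prior points → Category Low (4-10).
Level 7 falls in the 5-18 band.
Grid: Level 5-18 × Category Low = 330-570 days.
Probation check: level 7 ≤ 19 and category Low ≤ Moderate → eligible.

Yes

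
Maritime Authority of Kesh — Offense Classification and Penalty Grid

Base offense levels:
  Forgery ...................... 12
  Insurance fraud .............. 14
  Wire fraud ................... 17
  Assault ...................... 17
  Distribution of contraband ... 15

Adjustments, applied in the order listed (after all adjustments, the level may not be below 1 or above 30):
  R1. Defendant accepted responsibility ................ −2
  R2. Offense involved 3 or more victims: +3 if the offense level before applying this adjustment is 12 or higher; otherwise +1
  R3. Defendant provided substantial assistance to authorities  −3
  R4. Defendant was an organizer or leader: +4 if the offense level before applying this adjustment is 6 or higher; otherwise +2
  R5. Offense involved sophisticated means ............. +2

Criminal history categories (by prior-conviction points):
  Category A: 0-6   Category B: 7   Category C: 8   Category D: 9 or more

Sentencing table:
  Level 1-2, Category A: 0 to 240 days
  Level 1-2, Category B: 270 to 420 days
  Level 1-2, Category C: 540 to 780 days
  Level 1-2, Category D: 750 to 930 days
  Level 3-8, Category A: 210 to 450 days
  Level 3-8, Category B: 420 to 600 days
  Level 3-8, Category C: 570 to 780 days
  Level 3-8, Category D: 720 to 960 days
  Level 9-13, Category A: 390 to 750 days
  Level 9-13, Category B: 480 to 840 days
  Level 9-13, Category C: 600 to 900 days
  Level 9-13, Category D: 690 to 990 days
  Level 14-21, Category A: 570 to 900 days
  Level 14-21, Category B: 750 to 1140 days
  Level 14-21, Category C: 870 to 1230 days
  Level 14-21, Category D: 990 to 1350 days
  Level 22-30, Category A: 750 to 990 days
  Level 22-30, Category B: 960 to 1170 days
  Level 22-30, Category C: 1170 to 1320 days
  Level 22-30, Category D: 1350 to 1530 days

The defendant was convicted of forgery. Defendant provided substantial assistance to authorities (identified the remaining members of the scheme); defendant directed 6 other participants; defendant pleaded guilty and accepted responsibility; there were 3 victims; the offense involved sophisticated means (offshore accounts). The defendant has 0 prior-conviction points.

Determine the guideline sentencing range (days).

Base offense level for forgery: 12.
R1 applies: 12 − 2 = 10.
R2 applies (level before this adjustment is 10 < 12, so +1): 10 + 1 = 11.
R3 applies: 11 − 3 = 8.
R4 applies (level before this adjustment is 8 ≥ 6, so +4): 8 + 4 = 12.
R5 applies: 12 + 2 = 14.
Final offense level: 14.
Criminal history: 0 prior points → Category A (0-6).
Level 14 falls in the 14-21 band.
Grid: Level 14-21 × Category A = 570-900 days.

570-900 days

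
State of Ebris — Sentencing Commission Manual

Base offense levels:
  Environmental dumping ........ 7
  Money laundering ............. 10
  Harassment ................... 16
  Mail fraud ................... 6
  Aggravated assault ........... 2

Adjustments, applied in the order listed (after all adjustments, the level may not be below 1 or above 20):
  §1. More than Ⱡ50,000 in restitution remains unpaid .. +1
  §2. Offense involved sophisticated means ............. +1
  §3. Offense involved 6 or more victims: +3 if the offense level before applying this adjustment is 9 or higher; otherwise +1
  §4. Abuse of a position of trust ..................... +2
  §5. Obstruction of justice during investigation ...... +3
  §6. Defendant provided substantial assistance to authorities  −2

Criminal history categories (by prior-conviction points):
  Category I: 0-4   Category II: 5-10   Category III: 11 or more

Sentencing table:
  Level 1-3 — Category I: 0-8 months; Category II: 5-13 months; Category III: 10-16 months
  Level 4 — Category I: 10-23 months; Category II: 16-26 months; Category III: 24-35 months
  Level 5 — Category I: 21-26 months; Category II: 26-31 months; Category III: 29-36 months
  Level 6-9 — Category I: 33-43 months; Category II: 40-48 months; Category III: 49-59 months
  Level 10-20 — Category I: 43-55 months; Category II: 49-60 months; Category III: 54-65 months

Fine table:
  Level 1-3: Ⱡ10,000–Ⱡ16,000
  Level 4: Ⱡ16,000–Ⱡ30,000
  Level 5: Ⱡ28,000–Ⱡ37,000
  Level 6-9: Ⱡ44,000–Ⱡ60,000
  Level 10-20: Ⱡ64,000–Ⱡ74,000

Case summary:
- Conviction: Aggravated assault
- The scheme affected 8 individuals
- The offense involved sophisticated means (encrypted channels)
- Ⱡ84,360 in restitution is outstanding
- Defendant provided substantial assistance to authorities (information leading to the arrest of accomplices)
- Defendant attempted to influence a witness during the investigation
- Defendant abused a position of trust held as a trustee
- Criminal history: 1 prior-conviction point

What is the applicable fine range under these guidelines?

Ⱡ44,000–Ⱡ60,000

Base offense level for aggravated assault: 2.
§1 applies: 2 + 1 = 3.
§2 applies: 3 + 1 = 4.
§3 applies (level before this adjustment is 4 < 9, so +1): 4 + 1 = 5.
§4 applies: 5 + 2 = 7.
§5 applies: 7 + 3 = 10.
§6 applies: 10 − 2 = 8.
Final offense level: 8.
Level 8 falls in the 6-9 band.
Fine table: Level 6-9 → Ⱡ44,000–Ⱡ60,000.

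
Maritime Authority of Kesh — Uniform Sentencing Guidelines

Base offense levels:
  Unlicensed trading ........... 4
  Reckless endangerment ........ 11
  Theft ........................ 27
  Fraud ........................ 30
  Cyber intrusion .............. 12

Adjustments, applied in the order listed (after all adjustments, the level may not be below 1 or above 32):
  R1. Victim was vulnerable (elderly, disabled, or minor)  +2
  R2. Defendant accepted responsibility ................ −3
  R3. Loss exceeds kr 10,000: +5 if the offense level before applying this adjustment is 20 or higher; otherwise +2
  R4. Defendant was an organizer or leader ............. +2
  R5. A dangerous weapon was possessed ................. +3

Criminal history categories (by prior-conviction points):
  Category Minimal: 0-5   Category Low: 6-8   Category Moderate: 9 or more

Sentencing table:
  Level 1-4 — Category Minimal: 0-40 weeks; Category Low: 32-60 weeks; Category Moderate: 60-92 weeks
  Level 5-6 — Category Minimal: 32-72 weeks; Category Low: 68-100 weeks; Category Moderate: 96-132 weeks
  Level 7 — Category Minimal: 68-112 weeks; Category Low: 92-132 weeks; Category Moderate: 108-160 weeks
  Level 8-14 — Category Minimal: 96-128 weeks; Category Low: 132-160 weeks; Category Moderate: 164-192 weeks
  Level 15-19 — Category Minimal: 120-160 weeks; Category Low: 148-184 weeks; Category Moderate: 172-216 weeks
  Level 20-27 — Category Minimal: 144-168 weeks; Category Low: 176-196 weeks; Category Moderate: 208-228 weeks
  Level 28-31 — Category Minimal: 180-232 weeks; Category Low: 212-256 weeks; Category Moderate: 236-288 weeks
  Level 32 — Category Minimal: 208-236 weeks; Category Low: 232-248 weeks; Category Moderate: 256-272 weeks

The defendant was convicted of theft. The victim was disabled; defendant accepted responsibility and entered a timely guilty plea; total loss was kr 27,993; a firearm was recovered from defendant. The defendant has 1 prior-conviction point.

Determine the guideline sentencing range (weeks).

208-236 weeks

Base offense level for theft: 27.
R1 applies: 27 + 2 = 29.
R2 applies: 29 − 3 = 26.
R3 applies (level before this adjustment is 26 ≥ 20, so +5): 26 + 5 = 31.
R4 does not apply.
R5 applies: 31 + 3 = 34.
Level 34 exceeds the maximum of 32; capped at 32.
Final offense level: 32.
Criminal history: 1 prior point → Category Minimal (0-5).
Level 32 falls in the 32 band.
Grid: Level 32 × Category Minimal = 208-236 weeks.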